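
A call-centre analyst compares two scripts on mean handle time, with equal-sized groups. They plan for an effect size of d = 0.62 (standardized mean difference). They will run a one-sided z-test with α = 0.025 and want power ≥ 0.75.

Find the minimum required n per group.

n = 37 per group

Set Φ(δ − 1.960) = 0.75; then δ − 1.960 = Φ⁻¹(0.75) = 0.674, giving δ = 2.634.
δ = d·√(n/2) ⇒ n = 2(δ/d)² = 2 × (2.634 / 0.62)² = 36.11.
Rounding up, n = 37 per group.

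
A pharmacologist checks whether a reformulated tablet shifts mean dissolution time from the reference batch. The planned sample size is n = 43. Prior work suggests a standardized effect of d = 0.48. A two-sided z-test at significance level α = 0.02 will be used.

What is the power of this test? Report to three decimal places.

Noncentrality parameter: λ = d·√n = 0.48 × √43 = 3.1476
Two-sided α = 0.02 → critical value z_{0.01} = 2.326.
Power = Φ(λ − 2.326) + Φ(−λ − 2.326) = Φ(0.821) + Φ(-5.474) = 0.7942 + 0.0000 = 0.7942.

Power ≈ 0.794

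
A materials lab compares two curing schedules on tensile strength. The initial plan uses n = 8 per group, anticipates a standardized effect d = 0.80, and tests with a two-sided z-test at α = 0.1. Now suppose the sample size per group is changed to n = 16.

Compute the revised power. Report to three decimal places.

With n = 16 per group: δ = d·√(n/2) = 0.80 × √(16/2) = 2.2627. Critical value z_{0.05} = 1.645.
Revised power = Φ(δ − 1.645) + Φ(−δ − 1.645) = Φ(0.618) + Φ(-3.908) = 0.7317 + 0.0000 = 0.7317.

Power ≈ 0.732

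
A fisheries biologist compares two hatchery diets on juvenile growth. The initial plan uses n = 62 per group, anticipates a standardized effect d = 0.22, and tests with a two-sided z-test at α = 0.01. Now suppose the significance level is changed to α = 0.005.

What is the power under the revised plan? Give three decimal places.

Power ≈ 0.057

δ = d·√(n/2) = 0.22 × √(62/2) = 1.2249 (unchanged). New critical value: z_{0.0025} = 2.807.
Revised power = Φ(δ − 2.807) + Φ(−δ − 2.807) = Φ(-1.582) + Φ(-4.032) = 0.0568 + 0.0000 = 0.0568.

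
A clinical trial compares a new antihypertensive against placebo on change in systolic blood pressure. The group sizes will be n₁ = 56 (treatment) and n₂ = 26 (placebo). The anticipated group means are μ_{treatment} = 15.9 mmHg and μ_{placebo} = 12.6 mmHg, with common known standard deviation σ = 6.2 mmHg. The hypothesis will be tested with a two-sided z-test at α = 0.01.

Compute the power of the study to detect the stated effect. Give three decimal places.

Power ≈ 0.370

Standardized effect: d = |μ_{treatment} − μ_{placebo}| / σ = |15.9 − 12.6| / 6.2 = 0.5323
Noncentrality parameter: δ = d / √(1/n₁ + 1/n₂) = 0.5323 / √(1/56 + 1/26) = 2.2428
Two-sided α = 0.01 → critical value z_{0.005} = 2.576.
Power = Φ(δ − 2.576) + Φ(−δ − 2.576) = Φ(-0.333) + Φ(-4.819) = 0.3696 + 0.0000 = 0.3696.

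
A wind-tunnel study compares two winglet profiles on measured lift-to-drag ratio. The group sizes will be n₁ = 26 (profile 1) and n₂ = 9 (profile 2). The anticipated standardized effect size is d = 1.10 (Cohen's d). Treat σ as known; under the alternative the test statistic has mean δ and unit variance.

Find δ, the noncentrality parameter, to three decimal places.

The noncentrality parameter scales effect size by the design's sample-size factor: δ = d / √(1/n₁ + 1/n₂) = 1.10 / √(1/26 + 1/9) = 2.8442

δ ≈ 2.844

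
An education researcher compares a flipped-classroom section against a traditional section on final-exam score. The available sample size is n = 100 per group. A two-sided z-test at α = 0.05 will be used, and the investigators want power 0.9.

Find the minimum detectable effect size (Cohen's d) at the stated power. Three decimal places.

d ≈ 0.458

Required noncentrality: δ = z_{0.025} + z_{0.10} = 1.960 + 1.282 = 3.242.
(The second rejection-region term Φ(−δ − z_{α/2}) is negligible and dropped.)
δ = d·√(n/2) ⇒ d = δ/√(n/2) = 3.242/√(100/2) = 0.4584.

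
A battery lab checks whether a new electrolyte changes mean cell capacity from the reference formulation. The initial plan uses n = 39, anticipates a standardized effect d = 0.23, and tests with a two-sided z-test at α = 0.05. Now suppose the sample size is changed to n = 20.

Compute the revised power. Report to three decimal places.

Power ≈ 0.177

With n = 20: δ = d·√n = 0.23 × √20 = 1.0286. Critical value z_{0.025} = 1.960.
Revised power = Φ(δ − 1.960) + Φ(−δ − 1.960) = Φ(-0.931) + Φ(-2.989) = 0.1758 + 0.0014 = 0.1772.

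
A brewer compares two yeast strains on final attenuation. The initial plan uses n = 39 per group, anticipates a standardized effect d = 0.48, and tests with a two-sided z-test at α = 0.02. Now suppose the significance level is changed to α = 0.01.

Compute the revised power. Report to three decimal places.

δ = d·√(n/2) = 0.48 × √(39/2) = 2.1196 (unchanged). New critical value: z_{0.005} = 2.576.
Revised power = Φ(δ − 2.576) + Φ(−δ − 2.576) = Φ(-0.456) + Φ(-4.695) = 0.3241 + 0.0000 = 0.3241.

Power ≈ 0.324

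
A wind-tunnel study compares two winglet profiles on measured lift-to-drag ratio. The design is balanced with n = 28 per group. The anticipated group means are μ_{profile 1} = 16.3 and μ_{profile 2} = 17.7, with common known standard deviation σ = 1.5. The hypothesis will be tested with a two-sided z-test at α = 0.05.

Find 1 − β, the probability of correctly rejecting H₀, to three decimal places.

Power ≈ 0.937

Standardized effect: d = |μ_{profile 1} − μ_{profile 2}| / σ = |16.3 − 17.7| / 1.5 = 0.9333
Noncentrality parameter: δ = d·√(n/2) = 0.9333 × √(28/2) = 3.4922
Critical value for a two-sided test at α = 0.05: z_{α/2} = 1.960.
Power = Φ(δ − 1.960) + Φ(−δ − 1.960) = Φ(1.532) + Φ(-5.452) = 0.9373 + 0.0000 = 0.9373.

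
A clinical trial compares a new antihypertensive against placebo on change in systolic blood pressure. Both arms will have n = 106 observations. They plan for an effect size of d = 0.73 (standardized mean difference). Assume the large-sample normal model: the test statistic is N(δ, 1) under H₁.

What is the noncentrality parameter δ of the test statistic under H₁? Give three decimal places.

δ = d·√(n/2) = 0.73 × √(106/2) = 5.3145

δ ≈ 5.314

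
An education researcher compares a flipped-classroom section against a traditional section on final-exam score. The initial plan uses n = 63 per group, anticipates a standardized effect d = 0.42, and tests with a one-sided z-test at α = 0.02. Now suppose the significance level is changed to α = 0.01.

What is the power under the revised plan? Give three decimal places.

Power ≈ 0.512

δ = d·√(n/2) = 0.42 × √(63/2) = 2.3572 (unchanged). New critical value: z_{0.01} = 2.326.
Revised power = Φ(δ − 2.326) = Φ(0.031) = 0.5123.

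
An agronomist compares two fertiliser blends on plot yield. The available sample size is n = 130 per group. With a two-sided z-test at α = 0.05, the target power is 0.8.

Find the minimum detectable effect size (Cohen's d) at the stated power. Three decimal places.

d ≈ 0.347

Required noncentrality: δ = z_{0.025} + z_{0.20} = 1.960 + 0.842 = 2.802.
(Lower-tail contribution to power is negligible for δ > 0.)
δ = d·√(n/2) ⇒ d = δ/√(n/2) = 2.802/√(130/2) = 0.3475.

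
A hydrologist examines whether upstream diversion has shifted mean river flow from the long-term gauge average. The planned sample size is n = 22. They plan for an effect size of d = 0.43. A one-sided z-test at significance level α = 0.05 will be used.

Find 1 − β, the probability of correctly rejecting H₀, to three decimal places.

Noncentrality parameter: δ = d·√n = 0.43 × √22 = 2.0169
Critical value for a one-sided test at α = 0.05: z_α = 1.645.
Power = Φ(δ − 1.645) = Φ(0.372) = 0.6451.

Power ≈ 0.645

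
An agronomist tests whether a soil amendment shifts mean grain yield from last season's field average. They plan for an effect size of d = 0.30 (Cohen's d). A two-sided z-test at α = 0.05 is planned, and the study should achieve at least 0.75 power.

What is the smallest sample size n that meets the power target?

For power 0.75 need Φ(δ − z_{0.025}) = 0.75, so δ = z_{0.025} + z_{0.25} = 1.960 + 0.674 = 2.634.
(Ignoring the negligible lower-tail rejection probability gives the usual closed-form inversion.)
δ = d·√n ⇒ n = (δ/d)² = (2.634 / 0.30)² = 77.11.
Round up to the next whole unit.

n = 78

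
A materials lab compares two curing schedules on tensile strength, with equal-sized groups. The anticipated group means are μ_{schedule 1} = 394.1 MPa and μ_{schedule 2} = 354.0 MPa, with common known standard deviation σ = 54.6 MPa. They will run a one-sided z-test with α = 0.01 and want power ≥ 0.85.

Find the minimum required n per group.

Standardized effect: d = |μ_{schedule 1} − μ_{schedule 2}| / σ = |394.1 − 354.0| / 54.6 = 0.7344
For power 0.85 need Φ(δ − z_{0.01}) = 0.85, so δ = z_{0.01} + z_{0.15} = 2.326 + 1.036 = 3.363.
δ = d·√(n/2) ⇒ n = 2(δ/d)² = 2 × (3.363 / 0.7344)² = 41.93.
Rounding up, n = 42 per group.

n = 42 per group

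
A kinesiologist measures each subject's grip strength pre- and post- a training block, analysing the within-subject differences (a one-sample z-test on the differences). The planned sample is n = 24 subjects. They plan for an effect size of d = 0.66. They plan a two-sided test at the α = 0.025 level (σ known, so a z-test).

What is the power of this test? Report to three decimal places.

Noncentrality parameter: δ = d·√n = 0.66 × √24 = 3.2333
Two-sided α = 0.025 → critical value z_{0.0125} = 2.241.
Power = Φ(δ − 2.241) + Φ(−δ − 2.241) = Φ(0.992) + Φ(-5.475) = 0.8394 + 0.0000 = 0.8394.

Power ≈ 0.839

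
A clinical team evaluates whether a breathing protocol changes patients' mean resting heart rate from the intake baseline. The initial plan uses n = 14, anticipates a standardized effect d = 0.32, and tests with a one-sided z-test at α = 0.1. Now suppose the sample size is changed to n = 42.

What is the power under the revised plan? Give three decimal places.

Power ≈ 0.786

With n = 42: δ = d·√n = 0.32 × √42 = 2.0738. Critical value z_{0.1} = 1.282.
Revised power = P(Z > 1.282 − δ) = Φ(0.792) = 0.7859.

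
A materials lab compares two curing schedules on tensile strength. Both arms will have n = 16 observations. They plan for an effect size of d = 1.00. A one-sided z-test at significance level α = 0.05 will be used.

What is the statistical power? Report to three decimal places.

Power ≈ 0.882

Noncentrality parameter: δ = d·√(n/2) = 1.00 × √(16/2) = 2.8284
One-sided α = 0.05 → critical value z_{0.05} = 1.645.
Power = P(Z > 1.645 − δ) = Φ(1.184) = 0.8817.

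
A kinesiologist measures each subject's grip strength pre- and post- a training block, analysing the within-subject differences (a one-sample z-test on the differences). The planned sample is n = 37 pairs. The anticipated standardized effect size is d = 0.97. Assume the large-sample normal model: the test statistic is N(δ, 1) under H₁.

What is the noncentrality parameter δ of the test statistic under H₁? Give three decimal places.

δ ≈ 5.900

The noncentrality parameter scales effect size by the design's sample-size factor: δ = d·√n = 0.97 × √37 = 5.9003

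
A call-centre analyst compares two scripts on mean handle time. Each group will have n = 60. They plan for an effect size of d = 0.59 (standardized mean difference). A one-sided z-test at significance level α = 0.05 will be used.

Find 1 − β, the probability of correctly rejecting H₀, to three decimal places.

Noncentrality parameter: δ = d·√(n/2) = 0.59 × √(60/2) = 3.2316
One-sided α = 0.05 → critical value z_{0.05} = 1.645.
Power = Φ(δ − 1.645) = Φ(1.587) = 0.9437.

Power ≈ 0.944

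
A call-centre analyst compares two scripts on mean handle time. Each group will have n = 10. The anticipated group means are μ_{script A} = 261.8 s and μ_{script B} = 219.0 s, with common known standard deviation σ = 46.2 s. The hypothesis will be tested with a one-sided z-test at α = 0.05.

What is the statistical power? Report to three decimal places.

Power ≈ 0.665

Standardized effect: d = |μ_{script A} − μ_{script B}| / σ = |261.8 − 219.0| / 46.2 = 0.9264
Noncentrality parameter: δ = d·√(n/2) = 0.9264 × √(10/2) = 2.0715
One-sided α = 0.05 → critical value z_{0.05} = 1.645.
Power = Φ(δ − 1.645) = Φ(0.427) = 0.6652.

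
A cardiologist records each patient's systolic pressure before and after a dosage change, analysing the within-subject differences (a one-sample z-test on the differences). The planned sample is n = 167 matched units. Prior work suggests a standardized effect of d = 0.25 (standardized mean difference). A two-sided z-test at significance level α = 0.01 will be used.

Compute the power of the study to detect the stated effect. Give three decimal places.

Power ≈ 0.744

Noncentrality parameter: δ = d·√n = 0.25 × √167 = 3.2307
Critical value for a two-sided test at α = 0.01: z_{α/2} = 2.576.
Power = Φ(δ − 2.576) + Φ(−δ − 2.576) = Φ(0.655) + Φ(-5.807) = 0.7437 + 0.0000 = 0.7437.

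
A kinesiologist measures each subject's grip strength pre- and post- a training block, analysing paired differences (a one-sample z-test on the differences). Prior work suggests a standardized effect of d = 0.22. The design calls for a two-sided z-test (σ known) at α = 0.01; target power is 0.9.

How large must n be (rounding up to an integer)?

For power 0.9 need Φ(δ − z_{0.005}) = 0.9, so δ = z_{0.005} + z_{0.10} = 2.576 + 1.282 = 3.857.
(For δ > 0 the lower-tail rejection region contributes negligibly to power, so the one-term inversion is standard.)
δ = d·√n ⇒ n = (δ/d)² = (3.857 / 0.22)² = 307.43.
Round up to the next whole unit.

n = 308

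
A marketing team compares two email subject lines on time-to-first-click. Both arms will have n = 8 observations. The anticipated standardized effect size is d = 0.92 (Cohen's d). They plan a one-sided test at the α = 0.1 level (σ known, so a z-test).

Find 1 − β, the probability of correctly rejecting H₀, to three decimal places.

Noncentrality parameter: δ = d·√(n/2) = 0.92 × √(8/2) = 1.8400
One-sided α = 0.1 → critical value z_{0.1} = 1.282.
Power = Φ(δ − 1.282) = Φ(0.558) = 0.7117.

Power ≈ 0.712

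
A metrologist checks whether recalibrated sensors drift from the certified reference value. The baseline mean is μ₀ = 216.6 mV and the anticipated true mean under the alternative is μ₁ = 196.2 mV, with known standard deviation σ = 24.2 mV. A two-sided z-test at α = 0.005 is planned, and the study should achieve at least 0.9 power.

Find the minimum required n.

Standardized effect: d = |μ₁ − μ₀| / σ = |196.2 − 216.6| / 24.2 = 0.8430
Set Φ(δ − 2.807) = 0.9; then δ − 2.807 = Φ⁻¹(0.9) = 1.282, giving δ = 4.089.
(Ignoring the negligible lower-tail rejection probability gives the usual closed-form inversion.)
δ = d·√n ⇒ n = (δ/d)² = (4.089 / 0.8430)² = 23.52.
Rounding up, n = 24.

n = 24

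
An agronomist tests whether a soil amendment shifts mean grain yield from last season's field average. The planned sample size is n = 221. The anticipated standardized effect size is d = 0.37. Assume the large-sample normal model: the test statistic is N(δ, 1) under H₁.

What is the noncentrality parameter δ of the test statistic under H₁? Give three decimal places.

The noncentrality parameter scales effect size by the design's sample-size factor: δ = d·√n = 0.37 × √221 = 5.5004

δ ≈ 5.500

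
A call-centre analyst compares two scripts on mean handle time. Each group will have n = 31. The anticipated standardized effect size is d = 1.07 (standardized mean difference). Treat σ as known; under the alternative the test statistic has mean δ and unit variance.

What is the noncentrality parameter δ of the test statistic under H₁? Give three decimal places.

δ = d·√(n/2) = 1.07 × √(31/2) = 4.2126

δ ≈ 4.213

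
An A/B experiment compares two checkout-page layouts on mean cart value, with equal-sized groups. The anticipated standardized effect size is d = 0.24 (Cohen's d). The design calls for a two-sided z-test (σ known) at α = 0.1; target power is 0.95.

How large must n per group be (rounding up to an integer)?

n = 376 per group

For power 0.95 need Φ(δ − z_{0.05}) = 0.95, so δ = z_{0.05} + z_{0.05} = 1.645 + 1.645 = 3.290.
(The Φ(−δ − z_{α/2}) term is vanishingly small for δ > 0 and is dropped in the standard sample-size formula.)
δ = d·√(n/2) ⇒ n = 2(δ/d)² = 2 × (3.290 / 0.24)² = 375.77.
Rounding up, n = 376 per group.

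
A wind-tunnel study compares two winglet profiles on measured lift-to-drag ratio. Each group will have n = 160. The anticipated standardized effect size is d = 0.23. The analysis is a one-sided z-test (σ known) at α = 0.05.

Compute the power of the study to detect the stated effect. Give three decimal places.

Noncentrality parameter: δ = d·√(n/2) = 0.23 × √(160/2) = 2.0572
One-sided α = 0.05 → critical value z_{0.05} = 1.645.
Power = P(Z > 1.645 − δ) = Φ(0.412) = 0.6600.

Power ≈ 0.660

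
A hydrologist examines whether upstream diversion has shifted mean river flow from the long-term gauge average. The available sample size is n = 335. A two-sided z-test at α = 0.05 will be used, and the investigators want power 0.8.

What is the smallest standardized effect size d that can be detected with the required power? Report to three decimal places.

d ≈ 0.153

Required noncentrality: δ = z_{0.025} + z_{0.20} = 1.960 + 0.842 = 2.802.
(The second rejection-region term Φ(−δ − z_{α/2}) is negligible and dropped.)
δ = d·√n ⇒ d = δ/√n = 2.802/√335 = 0.1531.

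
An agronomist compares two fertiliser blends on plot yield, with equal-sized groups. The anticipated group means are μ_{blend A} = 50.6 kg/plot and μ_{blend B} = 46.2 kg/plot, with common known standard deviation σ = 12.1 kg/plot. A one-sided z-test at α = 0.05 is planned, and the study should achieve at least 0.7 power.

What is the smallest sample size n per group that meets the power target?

n = 72 per group

Standardized effect: d = |μ_{blend A} − μ_{blend B}| / σ = |50.6 − 46.2| / 12.1 = 0.3636
For power 0.7 need Φ(δ − z_{0.05}) = 0.7, so δ = z_{0.05} + z_{0.30} = 1.645 + 0.524 = 2.169.
δ = d·√(n/2) ⇒ n = 2(δ/d)² = 2 × (2.169 / 0.3636)² = 71.17.
Round up to the next whole unit.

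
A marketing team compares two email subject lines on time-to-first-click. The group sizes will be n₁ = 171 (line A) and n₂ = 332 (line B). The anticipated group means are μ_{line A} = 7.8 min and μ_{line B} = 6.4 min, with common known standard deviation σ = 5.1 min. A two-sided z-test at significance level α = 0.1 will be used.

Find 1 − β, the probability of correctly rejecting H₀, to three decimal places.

Power ≈ 0.898

Standardized effect: d = |μ_{line A} − μ_{line B}| / σ = |7.8 − 6.4| / 5.1 = 0.2745
Noncentrality parameter: λ = d / √(1/n₁ + 1/n₂) = 0.2745 / √(1/171 + 1/332) = 2.9164
Critical value for a two-sided test at α = 0.1: z_{α/2} = 1.645.
Power = Φ(λ − 1.645) + Φ(−λ − 1.645) = Φ(1.272) + Φ(-4.561) = 0.8982 + 0.0000 = 0.8982.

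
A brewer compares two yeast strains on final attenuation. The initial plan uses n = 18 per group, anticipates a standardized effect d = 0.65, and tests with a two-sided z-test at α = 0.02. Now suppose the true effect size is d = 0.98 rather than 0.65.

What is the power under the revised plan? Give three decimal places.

Power ≈ 0.730

With d = 0.98: δ = d·√(n/2) = 0.98 × √(18/2) = 2.9400. Critical value z_{0.01} = 2.326.
Revised power = Φ(δ − 2.326) + Φ(−δ − 2.326) = Φ(0.614) + Φ(-5.266) = 0.7303 + 0.0000 = 0.7303.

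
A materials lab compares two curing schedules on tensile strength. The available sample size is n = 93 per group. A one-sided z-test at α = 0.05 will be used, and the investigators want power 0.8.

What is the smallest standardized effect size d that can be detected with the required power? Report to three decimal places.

Required noncentrality: δ = z_{0.05} + z_{0.20} = 1.645 + 0.842 = 2.486.
δ = d·√(n/2) ⇒ d = δ/√(n/2) = 2.486/√(93/2) = 0.3646.

d ≈ 0.365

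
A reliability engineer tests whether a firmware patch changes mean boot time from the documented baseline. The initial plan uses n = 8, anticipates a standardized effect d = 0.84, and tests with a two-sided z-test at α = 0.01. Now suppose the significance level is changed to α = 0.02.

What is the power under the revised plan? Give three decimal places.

Power ≈ 0.520

δ = d·√n = 0.84 × √8 = 2.3759 (unchanged). New critical value: z_{0.01} = 2.326.
Revised power = Φ(δ − 2.326) + Φ(−δ − 2.326) = Φ(0.050) + Φ(-4.702) = 0.5198 + 0.0000 = 0.5198.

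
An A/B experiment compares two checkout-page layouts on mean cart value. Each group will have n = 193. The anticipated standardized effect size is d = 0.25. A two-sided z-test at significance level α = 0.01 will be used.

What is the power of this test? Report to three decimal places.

Noncentrality parameter: δ = d·√(n/2) = 0.25 × √(193/2) = 2.4559
Two-sided α = 0.01 → critical value z_{0.005} = 2.576.
Power = Φ(δ − 2.576) + Φ(−δ − 2.576) = Φ(-0.120) + Φ(-5.032) = 0.4523 + 0.0000 = 0.4523.

Power ≈ 0.452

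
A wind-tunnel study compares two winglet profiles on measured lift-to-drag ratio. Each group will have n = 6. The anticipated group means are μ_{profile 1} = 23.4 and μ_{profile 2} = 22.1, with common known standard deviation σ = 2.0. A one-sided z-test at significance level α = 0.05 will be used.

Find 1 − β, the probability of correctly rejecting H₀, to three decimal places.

Standardized effect: d = |μ_{profile 1} − μ_{profile 2}| / σ = |23.4 − 22.1| / 2.0 = 0.6500
Noncentrality parameter: δ = d·√(n/2) = 0.6500 × √(6/2) = 1.1258
Critical value for a one-sided test at α = 0.05: z_α = 1.645.
Power = P(Z > 1.645 − δ) = Φ(-0.519) = 0.3019.

Power ≈ 0.302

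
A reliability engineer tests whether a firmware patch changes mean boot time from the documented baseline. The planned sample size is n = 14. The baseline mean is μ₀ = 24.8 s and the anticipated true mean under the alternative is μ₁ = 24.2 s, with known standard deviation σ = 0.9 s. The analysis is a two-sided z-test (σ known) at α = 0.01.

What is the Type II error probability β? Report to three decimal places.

Standardized effect: d = |μ₁ − μ₀| / σ = |24.2 − 24.8| / 0.9 = 0.6667
Noncentrality parameter: δ = d·√n = 0.6667 × √14 = 2.4944
Critical value for a two-sided test at α = 0.01: z_{α/2} = 2.576.
Power = Φ(δ − 2.576) + Φ(−δ − 2.576) = Φ(-0.081) + Φ(-5.070) = 0.4676 + 0.0000 = 0.4676.
Type II error: β = 1 − power = 1 − 0.4676 = 0.5324.

β ≈ 0.532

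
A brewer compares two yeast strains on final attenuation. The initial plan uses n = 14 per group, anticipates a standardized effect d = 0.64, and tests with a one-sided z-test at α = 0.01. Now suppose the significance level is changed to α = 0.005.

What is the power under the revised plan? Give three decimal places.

Power ≈ 0.189

δ = d·√(n/2) = 0.64 × √(14/2) = 1.6933 (unchanged). New critical value: z_{0.005} = 2.576.
Revised power = P(Z > 2.576 − δ) = Φ(-0.883) = 0.1887.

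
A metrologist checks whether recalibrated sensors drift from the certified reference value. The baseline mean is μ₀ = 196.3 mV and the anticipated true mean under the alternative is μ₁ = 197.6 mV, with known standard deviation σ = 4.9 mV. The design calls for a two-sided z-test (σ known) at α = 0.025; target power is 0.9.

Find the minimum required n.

Standardized effect: d = |μ₁ − μ₀| / σ = |197.6 − 196.3| / 4.9 = 0.2653
For power 0.9 need Φ(δ − z_{0.0125}) = 0.9, so δ = z_{0.0125} + z_{0.10} = 2.241 + 1.282 = 3.523.
(The Φ(−δ − z_{α/2}) term is vanishingly small for δ > 0 and is dropped in the standard sample-size formula.)
δ = d·√n ⇒ n = (δ/d)² = (3.523 / 0.2653)² = 176.33.
Rounding up, n = 177.

n = 177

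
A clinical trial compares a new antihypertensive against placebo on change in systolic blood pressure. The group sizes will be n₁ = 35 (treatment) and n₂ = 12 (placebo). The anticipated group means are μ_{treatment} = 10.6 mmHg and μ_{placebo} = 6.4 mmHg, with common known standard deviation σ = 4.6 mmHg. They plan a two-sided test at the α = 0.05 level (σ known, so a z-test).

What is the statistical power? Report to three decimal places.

Standardized effect: d = |μ_{treatment} − μ_{placebo}| / σ = |10.6 − 6.4| / 4.6 = 0.9130
Noncentrality parameter: δ = d / √(1/n₁ + 1/n₂) = 0.9130 / √(1/35 + 1/12) = 2.7294
Two-sided α = 0.05 → critical value z_{0.025} = 1.960.
Power = Φ(δ − 1.960) + Φ(−δ − 1.960) = Φ(0.769) + Φ(-4.689) = 0.7792 + 0.0000 = 0.7792.

Power ≈ 0.779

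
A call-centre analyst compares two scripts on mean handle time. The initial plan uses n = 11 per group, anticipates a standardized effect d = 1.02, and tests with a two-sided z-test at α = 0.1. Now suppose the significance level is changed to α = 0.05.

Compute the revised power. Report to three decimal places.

Power ≈ 0.667

δ = d·√(n/2) = 1.02 × √(11/2) = 2.3921 (unchanged). New critical value: z_{0.025} = 1.960.
Revised power = Φ(δ − 1.960) + Φ(−δ − 1.960) = Φ(0.432) + Φ(-4.352) = 0.6672 + 0.0000 = 0.6672.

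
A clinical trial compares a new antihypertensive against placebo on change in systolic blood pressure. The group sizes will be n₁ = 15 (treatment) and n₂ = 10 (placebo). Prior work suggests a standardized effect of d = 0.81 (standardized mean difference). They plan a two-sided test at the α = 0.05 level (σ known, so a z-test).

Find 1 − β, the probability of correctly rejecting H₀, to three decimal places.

Power ≈ 0.510

Noncentrality parameter: δ = d / √(1/n₁ + 1/n₂) = 0.81 / √(1/15 + 1/10) = 1.9841
Critical value for a two-sided test at α = 0.05: z_{α/2} = 1.960.
Power = Φ(δ − 1.960) + Φ(−δ − 1.960) = Φ(0.024) + Φ(-3.944) = 0.5096 + 0.0000 = 0.5097.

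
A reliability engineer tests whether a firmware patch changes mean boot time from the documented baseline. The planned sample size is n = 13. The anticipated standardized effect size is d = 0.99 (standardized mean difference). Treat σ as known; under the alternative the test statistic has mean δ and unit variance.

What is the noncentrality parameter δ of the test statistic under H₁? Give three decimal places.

δ ≈ 3.569

δ = d·√n = 0.99 × √13 = 3.5695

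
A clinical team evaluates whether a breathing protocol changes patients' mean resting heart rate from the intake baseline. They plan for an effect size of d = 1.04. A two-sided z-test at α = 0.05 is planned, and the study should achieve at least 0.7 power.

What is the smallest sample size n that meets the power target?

n = 6

Set Φ(δ − 1.960) = 0.7; then δ − 1.960 = Φ⁻¹(0.7) = 0.524, giving δ = 2.484.
(For δ > 0 the lower-tail rejection region contributes negligibly to power, so the one-term inversion is standard.)
δ = d·√n ⇒ n = (δ/d)² = (2.484 / 1.04)² = 5.71.
Rounding up, n = 6.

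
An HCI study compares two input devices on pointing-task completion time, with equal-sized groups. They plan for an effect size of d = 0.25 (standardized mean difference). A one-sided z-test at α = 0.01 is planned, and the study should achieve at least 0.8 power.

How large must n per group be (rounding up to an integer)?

Set Φ(δ − 2.326) = 0.8; then δ − 2.326 = Φ⁻¹(0.8) = 0.842, giving δ = 3.168.
δ = d·√(n/2) ⇒ n = 2(δ/d)² = 2 × (3.168 / 0.25)² = 321.15.
Round up to the next whole unit.

n = 322 per group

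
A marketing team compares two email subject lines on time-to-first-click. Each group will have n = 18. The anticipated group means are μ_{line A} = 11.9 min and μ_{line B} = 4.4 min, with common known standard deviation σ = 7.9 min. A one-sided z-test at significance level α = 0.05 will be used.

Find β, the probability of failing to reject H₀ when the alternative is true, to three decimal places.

Standardized effect: d = |μ_{line A} − μ_{line B}| / σ = |11.9 − 4.4| / 7.9 = 0.9494
Noncentrality parameter: δ = d·√(n/2) = 0.9494 × √(18/2) = 2.8481
Critical value for a one-sided test at α = 0.05: z_α = 1.645.
Power = Φ(δ − 1.645) = Φ(1.203) = 0.8856.
Type II error: β = 1 − power = 1 − 0.8856 = 0.1144.

β ≈ 0.114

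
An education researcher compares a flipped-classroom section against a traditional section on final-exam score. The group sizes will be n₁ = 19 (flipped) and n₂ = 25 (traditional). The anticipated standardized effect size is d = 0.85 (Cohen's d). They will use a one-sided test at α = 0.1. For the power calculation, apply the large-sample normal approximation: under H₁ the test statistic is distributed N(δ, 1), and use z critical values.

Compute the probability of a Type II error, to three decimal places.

β ≈ 0.065

Noncentrality parameter: δ = d / √(1/n₁ + 1/n₂) = 0.85 / √(1/19 + 1/25) = 2.7928
Critical value for a one-sided test at α = 0.1: z_α = 1.282.
Power = Φ(δ − 1.282) = Φ(1.511) = 0.9346.
Type II error: β = 1 − power = 1 − 0.9346 = 0.0654.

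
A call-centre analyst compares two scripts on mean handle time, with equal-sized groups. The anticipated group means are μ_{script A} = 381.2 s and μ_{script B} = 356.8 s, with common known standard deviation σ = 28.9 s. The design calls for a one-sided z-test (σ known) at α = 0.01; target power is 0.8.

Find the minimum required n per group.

n = 29 per group

Standardized effect: d = |μ_{script A} − μ_{script B}| / σ = |381.2 − 356.8| / 28.9 = 0.8443
For power 0.8 need Φ(δ − z_{0.01}) = 0.8, so δ = z_{0.01} + z_{0.20} = 2.326 + 0.842 = 3.168.
δ = d·√(n/2) ⇒ n = 2(δ/d)² = 2 × (3.168 / 0.8443)² = 28.16.
Round up to the next whole unit.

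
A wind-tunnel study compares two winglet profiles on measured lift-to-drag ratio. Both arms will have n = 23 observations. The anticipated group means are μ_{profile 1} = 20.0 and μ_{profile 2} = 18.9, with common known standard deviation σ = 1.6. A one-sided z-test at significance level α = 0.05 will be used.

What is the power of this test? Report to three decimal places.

Power ≈ 0.754

Standardized effect: d = |μ_{profile 1} − μ_{profile 2}| / σ = |20.0 − 18.9| / 1.6 = 0.6875
Noncentrality parameter: δ = d·√(n/2) = 0.6875 × √(23/2) = 2.3314
Critical value for a one-sided test at α = 0.05: z_α = 1.645.
Power = Φ(δ − 1.645) = Φ(0.687) = 0.7538.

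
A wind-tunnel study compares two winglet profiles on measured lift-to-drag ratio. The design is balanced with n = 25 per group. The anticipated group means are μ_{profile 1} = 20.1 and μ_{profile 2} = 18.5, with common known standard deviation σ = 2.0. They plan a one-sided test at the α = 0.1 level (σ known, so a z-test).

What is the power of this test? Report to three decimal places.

Power ≈ 0.939

Standardized effect: d = |μ_{profile 1} − μ_{profile 2}| / σ = |20.1 − 18.5| / 2.0 = 0.8000
Noncentrality parameter: δ = d·√(n/2) = 0.8000 × √(25/2) = 2.8284
Critical value for a one-sided test at α = 0.1: z_α = 1.282.
Power = Φ(δ − 1.282) = Φ(1.547) = 0.9391.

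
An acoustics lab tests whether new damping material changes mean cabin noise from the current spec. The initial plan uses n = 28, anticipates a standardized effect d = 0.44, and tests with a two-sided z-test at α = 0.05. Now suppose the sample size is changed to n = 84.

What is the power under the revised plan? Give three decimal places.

With n = 84: δ = d·√n = 0.44 × √84 = 4.0327. Critical value z_{0.025} = 1.960.
Revised power = Φ(δ − 1.960) + Φ(−δ − 1.960) = Φ(2.073) + Φ(-5.993) = 0.9809 + 0.0000 = 0.9809.

Power ≈ 0.981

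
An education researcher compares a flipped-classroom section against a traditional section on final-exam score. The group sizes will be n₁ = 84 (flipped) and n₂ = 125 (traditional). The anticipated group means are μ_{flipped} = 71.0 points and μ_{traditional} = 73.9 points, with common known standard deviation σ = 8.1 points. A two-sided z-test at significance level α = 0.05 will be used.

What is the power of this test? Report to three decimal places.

Power ≈ 0.718

Standardized effect: d = |μ_{flipped} − μ_{traditional}| / σ = |71.0 − 73.9| / 8.1 = 0.3580
Noncentrality parameter: λ = d / √(1/n₁ + 1/n₂) = 0.3580 / √(1/84 + 1/125) = 2.5377
Two-sided α = 0.05 → critical value z_{0.025} = 1.960.
Power = Φ(λ − 1.960) + Φ(−λ − 1.960) = Φ(0.578) + Φ(-4.498) = 0.7183 + 0.0000 = 0.7183.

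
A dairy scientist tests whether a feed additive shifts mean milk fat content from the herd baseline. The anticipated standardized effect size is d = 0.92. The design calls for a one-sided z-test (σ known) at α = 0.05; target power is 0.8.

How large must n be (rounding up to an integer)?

Set Φ(δ − 1.645) = 0.8; then δ − 1.645 = Φ⁻¹(0.8) = 0.842, giving δ = 2.486.
δ = d·√n ⇒ n = (δ/d)² = (2.486 / 0.92)² = 7.30.
Round up to the next whole unit.

n = 8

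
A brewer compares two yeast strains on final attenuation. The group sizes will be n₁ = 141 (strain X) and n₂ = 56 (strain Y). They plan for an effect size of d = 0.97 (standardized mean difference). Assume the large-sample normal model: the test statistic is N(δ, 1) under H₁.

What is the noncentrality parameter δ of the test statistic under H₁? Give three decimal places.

δ ≈ 6.141

The noncentrality parameter scales effect size by the design's sample-size factor: δ = d / √(1/n₁ + 1/n₂) = 0.97 / √(1/141 + 1/56) = 6.1410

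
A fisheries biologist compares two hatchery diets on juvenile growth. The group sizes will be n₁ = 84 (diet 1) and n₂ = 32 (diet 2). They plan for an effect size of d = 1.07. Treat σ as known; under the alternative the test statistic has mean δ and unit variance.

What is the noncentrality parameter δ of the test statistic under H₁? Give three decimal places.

δ ≈ 5.151

The noncentrality parameter scales effect size by the design's sample-size factor: δ = d / √(1/n₁ + 1/n₂) = 1.07 / √(1/84 + 1/32) = 5.1507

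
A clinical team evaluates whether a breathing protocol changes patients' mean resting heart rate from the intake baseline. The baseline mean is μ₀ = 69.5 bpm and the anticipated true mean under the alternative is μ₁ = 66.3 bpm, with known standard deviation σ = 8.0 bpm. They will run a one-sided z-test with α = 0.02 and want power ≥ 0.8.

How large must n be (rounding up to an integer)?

n = 53

Standardized effect: d = |μ₁ − μ₀| / σ = |66.3 − 69.5| / 8.0 = 0.4000
For power 0.8 need Φ(δ − z_{0.02}) = 0.8, so δ = z_{0.02} + z_{0.20} = 2.054 + 0.842 = 2.895.
δ = d·√n ⇒ n = (δ/d)² = (2.895 / 0.4000)² = 52.39.
Round up to the next whole unit.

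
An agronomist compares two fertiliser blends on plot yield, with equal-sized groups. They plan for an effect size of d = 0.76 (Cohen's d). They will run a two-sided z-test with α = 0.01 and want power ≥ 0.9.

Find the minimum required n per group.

n = 52 per group

Set Φ(δ − 2.576) = 0.9; then δ − 2.576 = Φ⁻¹(0.9) = 1.282, giving δ = 3.857.
(For δ > 0 the lower-tail rejection region contributes negligibly to power, so the one-term inversion is standard.)
δ = d·√(n/2) ⇒ n = 2(δ/d)² = 2 × (3.857 / 0.76)² = 51.52.
Rounding up, n = 52 per group.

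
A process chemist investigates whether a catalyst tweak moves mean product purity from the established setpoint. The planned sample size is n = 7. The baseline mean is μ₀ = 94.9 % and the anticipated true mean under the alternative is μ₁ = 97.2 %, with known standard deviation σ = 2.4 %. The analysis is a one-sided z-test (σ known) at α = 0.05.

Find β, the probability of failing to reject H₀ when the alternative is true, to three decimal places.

Standardized effect: d = |μ₁ − μ₀| / σ = |97.2 − 94.9| / 2.4 = 0.9583
Noncentrality parameter: δ = d·√n = 0.9583 × √7 = 2.5355
Critical value for a one-sided test at α = 0.05: z_α = 1.645.
Power = P(Z > 1.645 − δ) = Φ(0.891) = 0.8134.
Type II error: β = 1 − power = 1 − 0.8134 = 0.1866.

β ≈ 0.187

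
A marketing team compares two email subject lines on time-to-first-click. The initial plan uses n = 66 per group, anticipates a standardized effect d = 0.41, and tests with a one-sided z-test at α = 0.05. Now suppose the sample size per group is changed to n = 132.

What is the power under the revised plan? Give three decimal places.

With n = 132 per group: δ = d·√(n/2) = 0.41 × √(132/2) = 3.3309. Critical value z_{0.05} = 1.645.
Revised power = P(Z > 1.645 − δ) = Φ(1.686) = 0.9541.

Power ≈ 0.954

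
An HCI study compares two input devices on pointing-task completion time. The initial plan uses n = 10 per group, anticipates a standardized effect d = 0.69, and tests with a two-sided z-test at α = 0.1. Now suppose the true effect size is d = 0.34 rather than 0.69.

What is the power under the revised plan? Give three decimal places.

With d = 0.34: δ = d·√(n/2) = 0.34 × √(10/2) = 0.7603. Critical value z_{0.05} = 1.645.
Revised power = Φ(δ − 1.645) + Φ(−δ − 1.645) = Φ(-0.885) + Φ(-2.405) = 0.1882 + 0.0081 = 0.1963.

Power ≈ 0.196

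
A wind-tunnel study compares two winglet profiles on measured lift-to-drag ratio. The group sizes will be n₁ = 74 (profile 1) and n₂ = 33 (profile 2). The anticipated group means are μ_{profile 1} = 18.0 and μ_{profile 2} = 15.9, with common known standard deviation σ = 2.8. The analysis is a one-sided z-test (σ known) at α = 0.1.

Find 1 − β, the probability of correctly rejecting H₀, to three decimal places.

Power ≈ 0.989

Standardized effect: d = |μ_{profile 1} − μ_{profile 2}| / σ = |18.0 − 15.9| / 2.8 = 0.7500
Noncentrality parameter: δ = d / √(1/n₁ + 1/n₂) = 0.7500 / √(1/74 + 1/33) = 3.5830
One-sided α = 0.1 → critical value z_{0.1} = 1.282.
Power = Φ(δ − 1.282) = Φ(2.301) = 0.9893.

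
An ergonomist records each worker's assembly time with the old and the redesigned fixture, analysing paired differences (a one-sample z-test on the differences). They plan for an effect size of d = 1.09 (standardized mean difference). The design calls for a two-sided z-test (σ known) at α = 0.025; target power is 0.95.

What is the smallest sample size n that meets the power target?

n = 13

For power 0.95 need Φ(δ − z_{0.0125}) = 0.95, so δ = z_{0.0125} + z_{0.05} = 2.241 + 1.645 = 3.886.
(Ignoring the negligible lower-tail rejection probability gives the usual closed-form inversion.)
δ = d·√n ⇒ n = (δ/d)² = (3.886 / 1.09)² = 12.71.
Rounding up, n = 13.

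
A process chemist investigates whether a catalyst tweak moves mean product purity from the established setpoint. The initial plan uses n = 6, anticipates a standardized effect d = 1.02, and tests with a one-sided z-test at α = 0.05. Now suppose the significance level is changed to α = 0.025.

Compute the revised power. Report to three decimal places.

Power ≈ 0.705

δ = d·√n = 1.02 × √6 = 2.4985 (unchanged). New critical value: z_{0.025} = 1.960.
Revised power = Φ(δ − 1.960) = Φ(0.539) = 0.7049.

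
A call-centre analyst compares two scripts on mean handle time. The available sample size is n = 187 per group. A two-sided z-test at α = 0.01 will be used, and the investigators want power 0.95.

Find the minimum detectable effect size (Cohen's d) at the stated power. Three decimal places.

d ≈ 0.436

Required noncentrality: δ = z_{0.005} + z_{0.05} = 2.576 + 1.645 = 4.221.
(The second rejection-region term Φ(−δ − z_{α/2}) is negligible and dropped.)
δ = d·√(n/2) ⇒ d = δ/√(n/2) = 4.221/√(187/2) = 0.4365.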